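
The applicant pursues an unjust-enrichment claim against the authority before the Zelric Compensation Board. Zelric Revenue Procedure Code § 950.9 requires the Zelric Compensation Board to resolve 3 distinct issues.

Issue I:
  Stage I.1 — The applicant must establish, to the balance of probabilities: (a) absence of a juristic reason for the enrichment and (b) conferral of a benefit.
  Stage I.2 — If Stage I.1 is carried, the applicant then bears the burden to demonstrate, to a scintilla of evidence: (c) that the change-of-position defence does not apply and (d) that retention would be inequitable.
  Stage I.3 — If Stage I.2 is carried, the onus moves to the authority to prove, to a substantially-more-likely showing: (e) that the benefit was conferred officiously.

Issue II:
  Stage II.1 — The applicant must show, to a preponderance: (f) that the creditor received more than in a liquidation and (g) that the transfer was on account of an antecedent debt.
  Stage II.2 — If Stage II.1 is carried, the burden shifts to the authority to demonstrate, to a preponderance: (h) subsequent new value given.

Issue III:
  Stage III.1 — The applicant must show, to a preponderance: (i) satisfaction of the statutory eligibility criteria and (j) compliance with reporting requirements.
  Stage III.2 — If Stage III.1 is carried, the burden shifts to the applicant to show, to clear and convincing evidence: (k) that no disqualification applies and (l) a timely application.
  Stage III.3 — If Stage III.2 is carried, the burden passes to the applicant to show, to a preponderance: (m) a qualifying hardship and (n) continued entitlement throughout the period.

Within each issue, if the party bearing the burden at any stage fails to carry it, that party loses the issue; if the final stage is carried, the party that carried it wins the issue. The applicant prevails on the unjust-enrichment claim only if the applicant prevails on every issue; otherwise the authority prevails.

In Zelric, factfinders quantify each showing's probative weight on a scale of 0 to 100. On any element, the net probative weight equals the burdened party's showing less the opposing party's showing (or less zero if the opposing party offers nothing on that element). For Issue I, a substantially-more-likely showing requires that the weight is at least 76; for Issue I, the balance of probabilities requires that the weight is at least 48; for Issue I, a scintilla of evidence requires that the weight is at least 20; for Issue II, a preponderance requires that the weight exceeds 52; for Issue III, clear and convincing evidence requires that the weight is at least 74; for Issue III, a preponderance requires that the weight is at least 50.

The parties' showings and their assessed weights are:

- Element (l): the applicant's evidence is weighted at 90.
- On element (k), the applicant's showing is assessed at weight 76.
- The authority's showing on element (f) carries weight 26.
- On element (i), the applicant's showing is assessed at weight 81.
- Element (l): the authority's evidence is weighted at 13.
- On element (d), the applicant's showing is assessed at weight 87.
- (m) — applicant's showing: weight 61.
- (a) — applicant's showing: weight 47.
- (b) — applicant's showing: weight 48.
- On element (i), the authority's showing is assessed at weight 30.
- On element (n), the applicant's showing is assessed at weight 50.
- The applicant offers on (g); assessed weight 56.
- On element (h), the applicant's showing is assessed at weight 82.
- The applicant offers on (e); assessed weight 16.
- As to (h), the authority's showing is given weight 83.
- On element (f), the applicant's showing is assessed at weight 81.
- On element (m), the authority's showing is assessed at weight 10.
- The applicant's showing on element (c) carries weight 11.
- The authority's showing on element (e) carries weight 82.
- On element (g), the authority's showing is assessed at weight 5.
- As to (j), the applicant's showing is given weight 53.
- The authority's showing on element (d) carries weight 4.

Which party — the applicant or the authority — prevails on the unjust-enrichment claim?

— Issue I —
Stage I.1 (applicant, the balance of probabilities, weight is at least 48): (a) 47 < 48 — fails; (b) 48 ≥ 48 — meets.
  The applicant does not carry Stage I.1.
The authority prevails on this issue.
— Issue II —
Stage II.1 (applicant, a preponderance, weight exceeds 52): (f) net 81−26=55 > 52 — meets; (g) net 56−5=51 ≤ 52 — fails.
  Stage II.1 not carried; the applicant fails its burden.
The authority prevails on this issue.
— Issue III —
Stage III.1 — burden on applicant; standard: a preponderance (weight is at least 50).
    (i): 81 − 30 = 51 ≥ 50 [met]
    (j): 53 ≥ 50 [met]
  All elements met. The applicant retains the burden for Stage III.2.
Stage III.2 — burden on applicant; standard: clear and convincing evidence (weight is at least 74).
    (k): 76 ≥ 74 [met]
    (l): 90 − 13 = 77 ≥ 74 [met]
  All elements met. The applicant retains the burden for Stage III.3.
Stage III.3 — burden on applicant; standard: a preponderance (weight is at least 50).
    (m): 61 − 10 = 51 ≥ 50 [met]
    (n): 50 ≥ 50 [met]
  The applicant carries the last stage.
Every stage carried; the applicant prevails on this issue.
Per-issue: Issue I → authority; Issue II → authority; Issue III → applicant. The applicant must prevail on every issue; overall, the authority prevails.

authority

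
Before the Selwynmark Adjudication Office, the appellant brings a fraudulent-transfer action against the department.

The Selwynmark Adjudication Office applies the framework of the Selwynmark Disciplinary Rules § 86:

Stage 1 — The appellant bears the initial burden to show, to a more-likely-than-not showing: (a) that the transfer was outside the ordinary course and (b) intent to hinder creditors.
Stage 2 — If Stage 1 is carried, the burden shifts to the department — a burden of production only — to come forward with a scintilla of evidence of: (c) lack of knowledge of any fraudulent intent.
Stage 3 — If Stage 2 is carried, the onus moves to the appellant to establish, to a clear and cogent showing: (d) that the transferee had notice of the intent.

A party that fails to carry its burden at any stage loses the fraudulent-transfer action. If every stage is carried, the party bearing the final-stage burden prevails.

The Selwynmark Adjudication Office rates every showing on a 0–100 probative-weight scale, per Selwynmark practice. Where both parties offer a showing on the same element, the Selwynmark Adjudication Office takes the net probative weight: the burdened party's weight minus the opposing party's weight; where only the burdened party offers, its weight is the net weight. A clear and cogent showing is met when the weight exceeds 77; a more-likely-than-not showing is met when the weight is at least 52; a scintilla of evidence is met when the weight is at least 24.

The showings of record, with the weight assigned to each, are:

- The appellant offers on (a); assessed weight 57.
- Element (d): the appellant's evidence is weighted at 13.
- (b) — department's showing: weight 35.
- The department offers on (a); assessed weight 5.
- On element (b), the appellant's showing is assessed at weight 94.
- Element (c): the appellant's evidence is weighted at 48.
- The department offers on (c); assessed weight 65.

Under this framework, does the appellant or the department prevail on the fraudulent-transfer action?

appellant

Stage 1 — burden on appellant; standard: a more-likely-than-not showing (weight is at least 52).
    (a): 57 − 5 = 52 ≥ 52 [met]
    (b): 94 − 35 = 59 ≥ 52 [met]
  Stage 1 is satisfied; the onus moves to the department.
Stage 2 — burden on department; standard: a scintilla of evidence (weight is at least 24).
    (c): 65 − 48 = 17 < 24 [not met]
  Stage 2 not carried; the department fails its burden.
The analysis ends at Stage 2; the appellant prevails.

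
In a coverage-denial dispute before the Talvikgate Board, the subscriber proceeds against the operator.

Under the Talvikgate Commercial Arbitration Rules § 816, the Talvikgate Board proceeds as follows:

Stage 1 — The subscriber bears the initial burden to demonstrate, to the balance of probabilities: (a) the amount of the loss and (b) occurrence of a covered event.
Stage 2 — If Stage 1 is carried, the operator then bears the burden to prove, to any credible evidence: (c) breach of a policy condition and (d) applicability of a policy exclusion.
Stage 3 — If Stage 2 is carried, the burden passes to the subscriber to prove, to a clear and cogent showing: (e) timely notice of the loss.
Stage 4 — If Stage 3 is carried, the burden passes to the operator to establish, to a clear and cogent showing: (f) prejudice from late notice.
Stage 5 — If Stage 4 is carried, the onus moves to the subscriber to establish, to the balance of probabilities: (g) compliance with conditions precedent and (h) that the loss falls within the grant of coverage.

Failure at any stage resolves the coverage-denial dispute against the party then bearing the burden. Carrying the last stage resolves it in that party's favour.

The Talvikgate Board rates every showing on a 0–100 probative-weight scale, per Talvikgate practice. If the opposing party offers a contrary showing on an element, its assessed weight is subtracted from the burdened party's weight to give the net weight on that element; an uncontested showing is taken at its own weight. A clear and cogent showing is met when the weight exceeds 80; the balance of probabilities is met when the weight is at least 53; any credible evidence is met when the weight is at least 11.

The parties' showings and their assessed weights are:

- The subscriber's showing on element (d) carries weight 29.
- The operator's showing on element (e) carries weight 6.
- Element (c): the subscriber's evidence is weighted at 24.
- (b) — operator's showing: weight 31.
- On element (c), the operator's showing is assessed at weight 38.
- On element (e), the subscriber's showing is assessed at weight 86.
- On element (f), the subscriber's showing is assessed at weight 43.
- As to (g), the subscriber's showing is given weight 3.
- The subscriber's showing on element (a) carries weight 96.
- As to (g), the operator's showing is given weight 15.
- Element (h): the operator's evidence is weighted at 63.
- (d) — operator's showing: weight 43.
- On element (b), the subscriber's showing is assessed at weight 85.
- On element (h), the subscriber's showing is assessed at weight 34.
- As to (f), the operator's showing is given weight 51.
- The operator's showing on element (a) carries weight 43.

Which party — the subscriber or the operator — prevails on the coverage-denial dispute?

Stage 1 — burden on subscriber; standard: the balance of probabilities (weight is at least 53).
    (a): 96 − 43 = 53 ≥ 53 [met]
    (b): 85 − 31 = 54 ≥ 53 [met]
  The subscriber carries Stage 1; the operator now bears the burden.
Stage 2 — burden on operator; standard: any credible evidence (weight is at least 11).
    (c): 38 − 24 = 14 ≥ 11 [met]
    (d): 43 − 29 = 14 ≥ 11 [met]
  The operator carries Stage 2; the subscriber now bears the burden.
Stage 3 — burden on subscriber; standard: a clear and cogent showing (weight exceeds 80).
    (e): 86 − 6 = 80 ≤ 80 [not met]
  Stage 3 not carried; the subscriber fails its burden.
So the operator prevails.

operator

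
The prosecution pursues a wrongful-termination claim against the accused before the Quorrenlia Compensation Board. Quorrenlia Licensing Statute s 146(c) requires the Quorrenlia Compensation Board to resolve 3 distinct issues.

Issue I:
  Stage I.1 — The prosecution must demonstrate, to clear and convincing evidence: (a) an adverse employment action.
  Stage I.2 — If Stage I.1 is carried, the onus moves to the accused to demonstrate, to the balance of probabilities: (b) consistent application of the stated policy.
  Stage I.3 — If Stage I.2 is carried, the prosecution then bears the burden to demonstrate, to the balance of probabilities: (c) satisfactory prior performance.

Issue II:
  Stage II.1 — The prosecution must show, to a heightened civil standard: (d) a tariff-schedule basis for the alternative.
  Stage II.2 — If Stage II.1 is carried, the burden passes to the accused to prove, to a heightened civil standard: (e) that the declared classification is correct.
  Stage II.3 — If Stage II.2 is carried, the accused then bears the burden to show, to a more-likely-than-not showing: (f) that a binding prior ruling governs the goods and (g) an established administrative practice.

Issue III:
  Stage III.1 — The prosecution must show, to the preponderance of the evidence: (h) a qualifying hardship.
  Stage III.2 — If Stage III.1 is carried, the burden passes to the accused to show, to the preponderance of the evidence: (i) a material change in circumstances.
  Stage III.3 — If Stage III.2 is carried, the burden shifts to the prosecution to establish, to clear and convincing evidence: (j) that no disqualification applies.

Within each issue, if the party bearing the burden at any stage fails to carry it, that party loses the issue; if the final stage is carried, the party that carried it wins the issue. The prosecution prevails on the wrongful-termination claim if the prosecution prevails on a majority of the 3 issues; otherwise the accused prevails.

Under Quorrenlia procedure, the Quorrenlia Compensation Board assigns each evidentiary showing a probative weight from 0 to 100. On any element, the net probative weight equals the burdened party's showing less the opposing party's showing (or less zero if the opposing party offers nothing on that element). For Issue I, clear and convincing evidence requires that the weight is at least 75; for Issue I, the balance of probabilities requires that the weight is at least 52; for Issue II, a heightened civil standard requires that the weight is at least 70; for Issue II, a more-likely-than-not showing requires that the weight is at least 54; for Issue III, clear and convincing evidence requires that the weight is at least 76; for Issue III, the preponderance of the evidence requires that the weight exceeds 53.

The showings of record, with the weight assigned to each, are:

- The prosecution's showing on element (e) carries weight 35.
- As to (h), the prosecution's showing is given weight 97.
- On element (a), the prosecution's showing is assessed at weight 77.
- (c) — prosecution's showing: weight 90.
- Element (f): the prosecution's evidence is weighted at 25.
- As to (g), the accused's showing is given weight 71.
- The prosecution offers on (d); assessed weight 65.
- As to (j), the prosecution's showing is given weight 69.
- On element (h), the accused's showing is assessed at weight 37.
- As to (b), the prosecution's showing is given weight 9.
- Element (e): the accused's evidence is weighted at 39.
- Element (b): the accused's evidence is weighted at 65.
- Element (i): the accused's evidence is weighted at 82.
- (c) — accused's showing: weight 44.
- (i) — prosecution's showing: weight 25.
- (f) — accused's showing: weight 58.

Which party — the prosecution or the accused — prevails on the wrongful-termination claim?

— Issue I —
Stage I.1 — burden on prosecution; standard: clear and convincing evidence (weight is at least 75).
    (a): 77 ≥ 75 [met]
  All elements met. The burden passes to the accused.
Stage I.2 — burden on accused; standard: the balance of probabilities (weight is at least 52).
    (b): 65 − 9 = 56 ≥ 52 [met]
  The accused carries Stage I.2; the prosecution now bears the burden.
Stage I.3 — burden on prosecution; standard: the balance of probabilities (weight is at least 52).
    (c): 90 − 44 = 46 < 52 [not met]
  Not every element is met, so the prosecution fails to carry Stage I.3.
So the accused prevails on this issue.
— Issue II —
At Stage II.1 the prosecution must meet a heightened civil standard (weight is at least 70): on (d) the weight is 65, which does not reach 70, so (d) does not meet the standard.
  The prosecution does not carry Stage II.1.
The accused prevails on this issue.
— Issue III —
At Stage III.1 the prosecution must meet the preponderance of the evidence (weight exceeds 53): on (h) the weight is 97 less the opposing 37 gives net 60, which does exceed 53, so (h) meets the standard.
  Stage III.1 is satisfied; the onus moves to the accused.
At Stage III.2 the accused must meet the preponderance of the evidence (weight exceeds 53): on (i) the weight is 82 less the opposing 25 gives net 57, > 53, so (i) meets the standard.
  Stage III.2 is satisfied; the onus moves to the prosecution.
At Stage III.3 the prosecution must meet clear and convincing evidence (weight is at least 76): on (j) the weight is 69, which does not reach 76, so (j) does not meet the standard.
  The prosecution does not carry Stage III.3.
The accused prevails on this issue.
Per-issue: Issue I → accused; Issue II → accused; Issue III → accused. The prosecution must prevail on a majority of issues; overall, the accused prevails.

accused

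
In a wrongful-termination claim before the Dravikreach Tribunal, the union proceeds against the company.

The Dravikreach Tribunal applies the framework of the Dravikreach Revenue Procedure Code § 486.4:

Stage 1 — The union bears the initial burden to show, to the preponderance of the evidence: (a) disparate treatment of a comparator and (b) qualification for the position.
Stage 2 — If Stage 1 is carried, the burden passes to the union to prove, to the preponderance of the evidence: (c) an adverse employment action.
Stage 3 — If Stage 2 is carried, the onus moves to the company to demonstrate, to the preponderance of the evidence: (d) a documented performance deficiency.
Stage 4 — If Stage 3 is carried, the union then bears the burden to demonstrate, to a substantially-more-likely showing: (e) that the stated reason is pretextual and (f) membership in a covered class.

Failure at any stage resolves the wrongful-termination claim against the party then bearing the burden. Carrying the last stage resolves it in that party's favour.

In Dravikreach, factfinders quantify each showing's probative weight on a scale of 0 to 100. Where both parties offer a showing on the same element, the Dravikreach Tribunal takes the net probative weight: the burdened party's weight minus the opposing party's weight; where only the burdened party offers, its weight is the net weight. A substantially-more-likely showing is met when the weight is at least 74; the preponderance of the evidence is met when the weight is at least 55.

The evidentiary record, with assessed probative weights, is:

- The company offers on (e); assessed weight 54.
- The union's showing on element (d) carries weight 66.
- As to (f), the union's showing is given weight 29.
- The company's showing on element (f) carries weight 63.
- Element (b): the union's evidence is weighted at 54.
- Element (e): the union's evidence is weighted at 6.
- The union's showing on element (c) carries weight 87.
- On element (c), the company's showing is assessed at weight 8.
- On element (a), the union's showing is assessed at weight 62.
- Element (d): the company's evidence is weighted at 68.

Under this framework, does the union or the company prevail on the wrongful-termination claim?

company

Stage 1 (union, the preponderance of the evidence, weight is at least 55): (a) 62 ≥ 55 — meets; (b) 54 < 55 — fails.
  Not every element is met, so the union fails to carry Stage 1.
So the company prevails.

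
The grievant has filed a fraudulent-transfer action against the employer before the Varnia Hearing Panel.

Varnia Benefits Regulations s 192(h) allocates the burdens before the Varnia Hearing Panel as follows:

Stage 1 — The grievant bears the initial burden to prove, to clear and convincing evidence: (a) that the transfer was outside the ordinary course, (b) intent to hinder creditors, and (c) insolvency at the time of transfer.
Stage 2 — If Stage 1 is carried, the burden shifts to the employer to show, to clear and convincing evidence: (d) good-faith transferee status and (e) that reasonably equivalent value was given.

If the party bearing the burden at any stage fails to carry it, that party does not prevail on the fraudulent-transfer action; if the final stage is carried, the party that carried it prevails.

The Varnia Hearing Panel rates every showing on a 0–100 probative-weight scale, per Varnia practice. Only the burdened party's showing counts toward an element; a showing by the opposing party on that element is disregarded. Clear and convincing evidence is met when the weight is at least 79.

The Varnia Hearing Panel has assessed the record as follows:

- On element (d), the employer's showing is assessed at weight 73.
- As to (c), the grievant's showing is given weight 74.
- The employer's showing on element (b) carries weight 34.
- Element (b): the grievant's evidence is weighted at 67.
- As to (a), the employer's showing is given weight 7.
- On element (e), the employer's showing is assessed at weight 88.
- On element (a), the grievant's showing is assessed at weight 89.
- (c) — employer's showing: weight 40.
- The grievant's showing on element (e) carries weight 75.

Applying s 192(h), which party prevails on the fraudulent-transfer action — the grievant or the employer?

employer

Stage 1 (grievant, clear and convincing evidence, weight is at least 79): (a) 89 (employer's 7 disregarded) ≥ 79 — meets; (b) 67 (employer's 34 disregarded) < 79 — fails; (c) 74 (employer's 40 disregarded) < 79 — fails.
  The grievant does not carry Stage 1.
So the employer prevails.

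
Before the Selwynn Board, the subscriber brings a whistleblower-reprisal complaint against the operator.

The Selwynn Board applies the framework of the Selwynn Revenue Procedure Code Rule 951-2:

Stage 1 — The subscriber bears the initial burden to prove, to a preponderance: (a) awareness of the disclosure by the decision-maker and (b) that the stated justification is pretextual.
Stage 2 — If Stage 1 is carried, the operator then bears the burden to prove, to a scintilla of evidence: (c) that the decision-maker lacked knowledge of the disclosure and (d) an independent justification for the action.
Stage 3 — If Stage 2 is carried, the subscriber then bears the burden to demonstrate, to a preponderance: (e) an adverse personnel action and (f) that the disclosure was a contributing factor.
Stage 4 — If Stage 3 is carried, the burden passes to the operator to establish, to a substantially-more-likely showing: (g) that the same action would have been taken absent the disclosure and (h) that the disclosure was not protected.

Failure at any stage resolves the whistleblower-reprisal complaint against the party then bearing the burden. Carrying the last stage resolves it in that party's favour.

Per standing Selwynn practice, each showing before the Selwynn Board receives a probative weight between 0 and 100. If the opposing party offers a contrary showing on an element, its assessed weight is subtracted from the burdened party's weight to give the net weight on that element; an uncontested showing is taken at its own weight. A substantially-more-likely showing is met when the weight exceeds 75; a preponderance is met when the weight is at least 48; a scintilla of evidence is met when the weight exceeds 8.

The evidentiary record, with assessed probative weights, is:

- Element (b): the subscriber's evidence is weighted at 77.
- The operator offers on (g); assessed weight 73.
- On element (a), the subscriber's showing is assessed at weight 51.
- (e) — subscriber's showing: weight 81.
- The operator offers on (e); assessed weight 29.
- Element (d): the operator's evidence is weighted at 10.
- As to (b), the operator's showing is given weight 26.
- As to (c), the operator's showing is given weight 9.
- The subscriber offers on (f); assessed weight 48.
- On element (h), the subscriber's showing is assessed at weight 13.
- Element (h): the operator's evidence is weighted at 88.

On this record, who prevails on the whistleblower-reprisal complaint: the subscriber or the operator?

Stage 1 (subscriber, a preponderance, weight is at least 48): (a) 51 ≥ 48 — meets; (b) net 77−26=51 ≥ 48 — meets.
  Stage 1 carried; the burden shifts to the operator.
Stage 2 (operator, a scintilla of evidence, weight exceeds 8): (c) 9 > 8 — meets; (d) 10 > 8 — meets.
  All elements met. The burden passes to the subscriber.
Stage 3 (subscriber, a preponderance, weight is at least 48): (e) net 81−29=52 ≥ 48 — meets; (f) 48 ≥ 48 — meets.
  Stage 3 is satisfied; the onus moves to the operator.
Stage 4 (operator, a substantially-more-likely showing, weight exceeds 75): (g) 73 ≤ 75 — fails; (h) net 88−13=75 ≤ 75 — fails.
  The operator does not carry Stage 4.
The analysis ends at Stage 4; the subscriber prevails.

subscriber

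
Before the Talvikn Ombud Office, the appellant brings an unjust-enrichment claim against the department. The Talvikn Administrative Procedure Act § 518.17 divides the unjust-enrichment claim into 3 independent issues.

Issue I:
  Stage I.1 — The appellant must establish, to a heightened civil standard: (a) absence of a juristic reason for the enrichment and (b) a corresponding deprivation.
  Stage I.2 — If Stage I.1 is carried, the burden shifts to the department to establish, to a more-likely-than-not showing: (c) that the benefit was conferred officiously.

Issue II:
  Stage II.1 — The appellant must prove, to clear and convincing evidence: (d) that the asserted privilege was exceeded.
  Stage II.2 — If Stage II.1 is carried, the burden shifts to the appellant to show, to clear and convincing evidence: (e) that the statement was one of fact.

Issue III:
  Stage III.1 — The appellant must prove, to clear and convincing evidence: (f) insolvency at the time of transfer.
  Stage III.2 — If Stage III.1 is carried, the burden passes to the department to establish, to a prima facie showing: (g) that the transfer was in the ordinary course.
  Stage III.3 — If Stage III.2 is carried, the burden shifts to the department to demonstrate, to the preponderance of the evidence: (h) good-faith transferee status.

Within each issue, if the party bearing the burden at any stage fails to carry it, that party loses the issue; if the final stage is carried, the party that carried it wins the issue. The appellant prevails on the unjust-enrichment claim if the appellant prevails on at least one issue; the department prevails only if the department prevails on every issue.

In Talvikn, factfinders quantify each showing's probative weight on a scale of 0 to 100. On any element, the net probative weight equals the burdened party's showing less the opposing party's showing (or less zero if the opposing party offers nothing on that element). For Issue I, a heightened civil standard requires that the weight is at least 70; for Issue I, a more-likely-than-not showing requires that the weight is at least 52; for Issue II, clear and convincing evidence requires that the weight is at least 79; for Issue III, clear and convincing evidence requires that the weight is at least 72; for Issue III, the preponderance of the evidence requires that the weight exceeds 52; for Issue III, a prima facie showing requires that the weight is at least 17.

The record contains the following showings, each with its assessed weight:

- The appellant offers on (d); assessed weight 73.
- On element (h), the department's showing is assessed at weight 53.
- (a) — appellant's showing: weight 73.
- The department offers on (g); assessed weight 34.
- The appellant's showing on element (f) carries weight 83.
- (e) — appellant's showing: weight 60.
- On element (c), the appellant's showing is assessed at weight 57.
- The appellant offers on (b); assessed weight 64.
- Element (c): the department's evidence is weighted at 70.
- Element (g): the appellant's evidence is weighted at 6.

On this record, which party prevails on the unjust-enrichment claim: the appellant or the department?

department

— Issue I —
Stage I.1 (appellant, a heightened civil standard, weight is at least 70): (a) 73 ≥ 70 — meets; (b) 64 < 70 — fails.
  The appellant does not carry Stage I.1.
The analysis ends at Stage I.1; the department prevails on this issue.
— Issue II —
Stage II.1 (appellant, clear and convincing evidence, weight is at least 79): (d) 73 < 79 — fails.
  Stage II.1 not carried; the appellant fails its burden.
The analysis ends at Stage II.1; the department prevails on this issue.
— Issue III —
Stage III.1 (appellant, clear and convincing evidence, weight is at least 72): (f) 83 ≥ 72 — meets.
  All elements met. The burden passes to the department.
Stage III.2 (department, a prima facie showing, weight is at least 17): (g) net 34−6=28 ≥ 17 — meets.
  Stage III.2 carried; the burden remains with the department.
Stage III.3 (department, the preponderance of the evidence, weight exceeds 52): (h) 53 > 52 — meets.
  Stage III.3 carried; the final stage is satisfied.
With every stage satisfied, the department prevails on this issue.
Per-issue: Issue I → department; Issue II → department; Issue III → department. The appellant must prevail on at least one issue; overall, the department prevails.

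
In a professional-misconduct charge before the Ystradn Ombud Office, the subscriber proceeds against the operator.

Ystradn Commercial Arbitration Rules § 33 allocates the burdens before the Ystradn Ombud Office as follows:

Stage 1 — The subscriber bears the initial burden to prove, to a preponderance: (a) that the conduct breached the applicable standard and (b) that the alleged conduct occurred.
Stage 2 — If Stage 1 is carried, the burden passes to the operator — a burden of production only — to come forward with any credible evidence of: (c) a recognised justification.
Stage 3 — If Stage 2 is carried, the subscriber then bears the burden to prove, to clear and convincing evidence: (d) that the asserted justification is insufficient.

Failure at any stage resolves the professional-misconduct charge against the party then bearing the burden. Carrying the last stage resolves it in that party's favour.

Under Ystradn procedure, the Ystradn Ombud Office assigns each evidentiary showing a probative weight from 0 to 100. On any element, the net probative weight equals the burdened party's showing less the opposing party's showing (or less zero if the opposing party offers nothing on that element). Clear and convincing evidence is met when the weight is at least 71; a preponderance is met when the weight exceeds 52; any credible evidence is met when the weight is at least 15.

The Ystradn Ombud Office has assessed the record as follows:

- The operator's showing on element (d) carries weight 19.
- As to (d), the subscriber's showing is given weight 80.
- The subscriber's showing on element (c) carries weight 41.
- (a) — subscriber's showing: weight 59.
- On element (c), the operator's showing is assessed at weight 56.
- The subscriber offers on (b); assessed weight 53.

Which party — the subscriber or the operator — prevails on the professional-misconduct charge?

At Stage 1 the subscriber must meet a preponderance (weight exceeds 52): on (a) the weight is 59, > 52, so (a) meets the standard; on (b) the weight is 53, > 52, so (b) meets the standard.
  The subscriber carries Stage 1; the operator now bears the burden.
At Stage 2 the operator must meet any credible evidence (weight is at least 15): on (c) the weight is 56 less the opposing 41 gives net 15, ≥ 15, so (c) meets the standard.
  The operator carries Stage 2; the subscriber now bears the burden.
At Stage 3 the subscriber must meet clear and convincing evidence (weight is at least 71): on (d) the weight is 80 less the opposing 19 gives net 61, < 71, so (d) does not meet the standard.
  Stage 3 not carried; the subscriber fails its burden.
The operator prevails.

operator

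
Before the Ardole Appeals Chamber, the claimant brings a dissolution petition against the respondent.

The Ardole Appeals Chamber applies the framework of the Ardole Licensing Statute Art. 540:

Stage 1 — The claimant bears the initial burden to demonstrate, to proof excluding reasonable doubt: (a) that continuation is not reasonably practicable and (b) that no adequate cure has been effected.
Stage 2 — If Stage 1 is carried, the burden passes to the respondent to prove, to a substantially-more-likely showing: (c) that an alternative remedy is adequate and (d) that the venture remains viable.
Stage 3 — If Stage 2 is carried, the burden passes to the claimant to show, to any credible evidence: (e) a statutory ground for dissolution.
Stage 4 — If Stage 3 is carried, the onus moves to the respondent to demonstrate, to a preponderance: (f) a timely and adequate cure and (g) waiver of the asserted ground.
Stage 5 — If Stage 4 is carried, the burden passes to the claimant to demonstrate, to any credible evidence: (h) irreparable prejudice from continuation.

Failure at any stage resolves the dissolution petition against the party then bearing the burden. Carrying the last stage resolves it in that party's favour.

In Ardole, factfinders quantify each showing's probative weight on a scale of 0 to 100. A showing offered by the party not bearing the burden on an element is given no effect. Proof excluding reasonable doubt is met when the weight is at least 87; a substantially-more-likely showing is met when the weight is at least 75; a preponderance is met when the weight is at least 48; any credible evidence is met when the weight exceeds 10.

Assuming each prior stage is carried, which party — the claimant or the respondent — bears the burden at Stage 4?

respondent

Stage 4's rule assigns the burden to the respondent (to a preponderance).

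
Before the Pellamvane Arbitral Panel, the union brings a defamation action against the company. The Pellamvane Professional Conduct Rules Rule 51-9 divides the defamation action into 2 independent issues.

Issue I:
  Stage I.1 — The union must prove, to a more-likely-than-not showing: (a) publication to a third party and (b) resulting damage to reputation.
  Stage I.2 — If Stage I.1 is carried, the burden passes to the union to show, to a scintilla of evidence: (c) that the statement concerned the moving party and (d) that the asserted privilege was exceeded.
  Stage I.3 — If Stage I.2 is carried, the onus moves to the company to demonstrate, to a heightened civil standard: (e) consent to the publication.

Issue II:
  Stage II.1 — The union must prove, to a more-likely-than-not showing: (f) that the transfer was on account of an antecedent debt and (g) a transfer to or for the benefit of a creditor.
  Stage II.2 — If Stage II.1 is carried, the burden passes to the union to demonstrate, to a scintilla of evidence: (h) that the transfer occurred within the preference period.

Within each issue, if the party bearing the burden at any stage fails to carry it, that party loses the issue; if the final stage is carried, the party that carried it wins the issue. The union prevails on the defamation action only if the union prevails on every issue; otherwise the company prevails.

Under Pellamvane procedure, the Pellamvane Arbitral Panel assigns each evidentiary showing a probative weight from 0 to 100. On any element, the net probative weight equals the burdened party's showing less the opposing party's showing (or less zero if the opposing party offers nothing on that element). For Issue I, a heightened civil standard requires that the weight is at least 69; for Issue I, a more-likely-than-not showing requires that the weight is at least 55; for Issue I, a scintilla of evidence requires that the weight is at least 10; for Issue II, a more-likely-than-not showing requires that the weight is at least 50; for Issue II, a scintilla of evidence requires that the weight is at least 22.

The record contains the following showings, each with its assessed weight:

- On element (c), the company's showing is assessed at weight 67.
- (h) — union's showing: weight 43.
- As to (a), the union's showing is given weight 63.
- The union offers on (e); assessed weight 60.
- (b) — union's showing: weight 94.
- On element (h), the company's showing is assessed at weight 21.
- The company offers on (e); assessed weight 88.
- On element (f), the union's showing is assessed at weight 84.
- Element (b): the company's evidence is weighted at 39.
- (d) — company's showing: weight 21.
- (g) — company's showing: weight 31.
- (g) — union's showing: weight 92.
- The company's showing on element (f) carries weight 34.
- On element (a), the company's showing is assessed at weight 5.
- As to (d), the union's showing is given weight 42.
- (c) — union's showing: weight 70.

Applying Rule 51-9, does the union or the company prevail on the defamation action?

company

— Issue I —
At Stage I.1 the union must meet a more-likely-than-not showing (weight is at least 55): on (a) the weight is 63 less the opposing 5 gives net 58, which does reach 55, so (a) meets the standard; on (b) the weight is 94 less the opposing 39 gives net 55, ≥ 55, so (b) meets the standard.
  Stage I.1 carried; the burden remains with the union.
At Stage I.2 the union must meet a scintilla of evidence (weight is at least 10): on (c) the weight is 70 less the opposing 67 gives net 3, which does not reach 10, so (c) does not meet the standard; on (d) the weight is 42 less the opposing 21 gives net 21, which does reach 10, so (d) meets the standard.
  Stage I.2 not carried; the union fails its burden.
The company prevails on this issue.
— Issue II —
Stage II.1 (union, a more-likely-than-not showing, weight is at least 50): (f) net 84−34=50 ≥ 50 — meets; (g) net 92−31=61 ≥ 50 — meets.
  All elements met. The union retains the burden for Stage II.2.
Stage II.2 (union, a scintilla of evidence, weight is at least 22): (h) net 43−21=22 ≥ 22 — meets.
  All elements met at the final stage.
All stages carried — the union prevails on this issue.
Per-issue: Issue I → company; Issue II → union. The union must prevail on every issue; overall, the company prevails.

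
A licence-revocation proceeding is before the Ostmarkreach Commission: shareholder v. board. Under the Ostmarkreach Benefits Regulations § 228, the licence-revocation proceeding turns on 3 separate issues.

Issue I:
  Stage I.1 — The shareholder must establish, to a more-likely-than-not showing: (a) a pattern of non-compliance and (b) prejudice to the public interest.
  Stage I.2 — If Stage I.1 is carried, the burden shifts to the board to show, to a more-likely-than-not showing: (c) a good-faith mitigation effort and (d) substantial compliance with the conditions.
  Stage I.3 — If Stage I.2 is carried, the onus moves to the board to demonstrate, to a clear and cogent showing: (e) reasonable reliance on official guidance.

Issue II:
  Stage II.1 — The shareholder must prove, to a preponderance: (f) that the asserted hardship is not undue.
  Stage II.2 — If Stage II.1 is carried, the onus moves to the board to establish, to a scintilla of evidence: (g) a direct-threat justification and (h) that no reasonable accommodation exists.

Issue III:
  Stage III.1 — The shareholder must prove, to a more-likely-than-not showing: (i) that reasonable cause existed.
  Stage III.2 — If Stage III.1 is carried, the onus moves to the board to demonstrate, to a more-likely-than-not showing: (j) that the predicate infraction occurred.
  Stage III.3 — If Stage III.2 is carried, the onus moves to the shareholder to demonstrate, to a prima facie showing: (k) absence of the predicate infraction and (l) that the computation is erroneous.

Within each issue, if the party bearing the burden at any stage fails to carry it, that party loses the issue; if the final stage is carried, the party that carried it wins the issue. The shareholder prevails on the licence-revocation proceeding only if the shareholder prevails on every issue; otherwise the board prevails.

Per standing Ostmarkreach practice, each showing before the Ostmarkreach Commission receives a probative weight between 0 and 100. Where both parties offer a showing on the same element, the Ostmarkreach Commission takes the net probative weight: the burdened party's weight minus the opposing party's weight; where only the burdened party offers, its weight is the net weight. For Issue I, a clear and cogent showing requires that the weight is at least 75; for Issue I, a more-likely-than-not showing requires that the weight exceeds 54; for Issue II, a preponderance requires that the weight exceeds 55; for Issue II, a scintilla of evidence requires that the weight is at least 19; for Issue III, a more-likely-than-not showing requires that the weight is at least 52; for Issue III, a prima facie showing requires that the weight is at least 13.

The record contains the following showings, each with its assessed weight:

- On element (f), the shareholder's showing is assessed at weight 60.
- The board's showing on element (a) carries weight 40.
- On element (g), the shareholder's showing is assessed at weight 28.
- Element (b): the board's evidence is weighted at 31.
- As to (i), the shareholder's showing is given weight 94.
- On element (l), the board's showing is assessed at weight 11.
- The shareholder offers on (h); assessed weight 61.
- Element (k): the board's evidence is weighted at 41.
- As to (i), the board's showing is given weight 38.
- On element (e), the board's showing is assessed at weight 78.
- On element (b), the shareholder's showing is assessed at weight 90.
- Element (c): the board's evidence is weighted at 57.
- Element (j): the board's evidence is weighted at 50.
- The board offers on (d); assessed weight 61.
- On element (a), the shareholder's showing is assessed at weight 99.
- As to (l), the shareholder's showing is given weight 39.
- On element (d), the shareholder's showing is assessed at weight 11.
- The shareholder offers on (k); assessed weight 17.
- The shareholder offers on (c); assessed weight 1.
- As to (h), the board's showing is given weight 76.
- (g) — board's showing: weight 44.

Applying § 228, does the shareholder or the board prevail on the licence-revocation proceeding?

shareholder

— Issue I —
At Stage I.1 the shareholder must meet a more-likely-than-not showing (weight exceeds 54): on (a) the weight is 99 less the opposing 40 gives net 59, > 54, so (a) meets the standard; on (b) the weight is 90 less the opposing 31 gives net 59, > 54, so (b) meets the standard.
  All elements met. The burden passes to the board.
At Stage I.2 the board must meet a more-likely-than-not showing (weight exceeds 54): on (c) the weight is 57 less the opposing 1 gives net 56, which does exceed 54, so (c) meets the standard; on (d) the weight is 61 less the opposing 11 gives net 50, ≤ 54, so (d) does not meet the standard.
  Not every element is met, so the board fails to carry Stage I.2.
So the shareholder prevails on this issue.
— Issue II —
At Stage II.1 the shareholder must meet a preponderance (weight exceeds 55): on (f) the weight is 60, > 55, so (f) meets the standard.
  Stage II.1 is satisfied; the onus moves to the board.
At Stage II.2 the board must meet a scintilla of evidence (weight is at least 19): on (g) the weight is 44 less the opposing 28 gives net 16, which does not reach 19, so (g) does not meet the standard; on (h) the weight is 76 less the opposing 61 gives net 15, which does not reach 19, so (h) does not meet the standard.
  The board does not carry Stage II.2.
So the shareholder prevails on this issue.
— Issue III —
Stage III.1 (shareholder, a more-likely-than-not showing, weight is at least 52): (i) net 94−38=56 ≥ 52 — meets.
  The shareholder carries Stage III.1; the board now bears the burden.
Stage III.2 (board, a more-likely-than-not showing, weight is at least 52): (j) 50 < 52 — fails.
  Not every element is met, so the board fails to carry Stage III.2.
The analysis ends at Stage III.2; the shareholder prevails on this issue.
Per-issue: Issue I → shareholder; Issue II → shareholder; Issue III → shareholder. The shareholder must prevail on every issue; overall, the shareholder prevails.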